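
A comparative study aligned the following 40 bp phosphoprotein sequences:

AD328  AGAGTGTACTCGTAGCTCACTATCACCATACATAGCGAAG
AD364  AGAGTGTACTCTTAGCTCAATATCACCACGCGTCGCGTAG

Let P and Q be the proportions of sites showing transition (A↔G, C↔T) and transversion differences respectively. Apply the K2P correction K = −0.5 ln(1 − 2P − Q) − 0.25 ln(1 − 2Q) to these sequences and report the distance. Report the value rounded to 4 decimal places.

The sequences differ at positions 12 (G/T, transversion), 20 (C/A, transversion), 29 (T/C, transition), 30 (A/G, transition), 32 (A/G, transition), 34 (A/C, transversion), 38 (A/T, transversion).
Of the 7 differences, 3 transitions and 4 transversions over 40 sites: P = 3/40 = 0.075000, Q = 4/40 = 0.100000.
d = −0.5·ln(0.750000) − 0.25·ln(0.800000) = −0.5·(-0.287682) − 0.25·(-0.223144) = 0.1996.

0.1996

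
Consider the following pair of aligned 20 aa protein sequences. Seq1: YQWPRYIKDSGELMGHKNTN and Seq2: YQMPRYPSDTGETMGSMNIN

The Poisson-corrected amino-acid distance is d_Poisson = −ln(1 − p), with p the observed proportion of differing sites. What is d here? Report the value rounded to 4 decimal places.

Differing sites — 3:W/M; 7:I/P; 8:K/S; 10:S/T; 13:L/T; 16:H/S; 17:K/M; 19:T/I.
p = 8/20 = 0.400000.
d = −ln(1 − 0.400000) = −ln(0.600000) = 0.5108.

0.5108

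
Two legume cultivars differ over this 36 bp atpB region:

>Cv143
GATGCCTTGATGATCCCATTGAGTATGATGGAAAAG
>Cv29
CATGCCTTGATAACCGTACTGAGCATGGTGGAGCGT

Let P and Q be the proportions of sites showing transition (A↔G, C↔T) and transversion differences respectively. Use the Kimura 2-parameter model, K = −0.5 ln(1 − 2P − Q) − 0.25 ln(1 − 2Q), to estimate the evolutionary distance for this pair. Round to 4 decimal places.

0.4683

Differing sites — 1:G/C (Tv); 12:G/A (Ti); 14:T/C (Ti); 16:C/G (Tv); 17:C/T (Ti); 19:T/C (Ti); 24:T/C (Ti); 28:A/G (Ti); 33:A/G (Ti); 34:A/C (Tv); 35:A/G (Ti); 36:G/T (Tv).
Of the 12 differences, 8 transitions and 4 transversions over 36 sites: P = 8/36 = 0.222222, Q = 4/36 = 0.111111.
d = −0.5·ln(0.444445) − 0.25·ln(0.777778) = −0.5·(-0.810929) − 0.25·(-0.251314) = 0.4683.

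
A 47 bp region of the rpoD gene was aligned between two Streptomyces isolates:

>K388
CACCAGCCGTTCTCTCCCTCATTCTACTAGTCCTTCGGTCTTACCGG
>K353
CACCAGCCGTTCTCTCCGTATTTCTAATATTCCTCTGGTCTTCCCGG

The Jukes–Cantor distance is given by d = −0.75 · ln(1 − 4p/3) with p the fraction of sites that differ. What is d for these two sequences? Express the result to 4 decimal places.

Mismatches occur at site 18 (C→G), site 20 (C→A), site 21 (A→T), site 27 (C→A), site 30 (G→T), site 35 (T→C), site 36 (C→T), site 43 (A→C).
p = 8/47 = 0.170213.
d = −0.75 · ln(1 − (4/3)·0.170213) = −0.75 · ln(0.773049) = −0.75 · (-0.257413) = 0.1931.

0.1931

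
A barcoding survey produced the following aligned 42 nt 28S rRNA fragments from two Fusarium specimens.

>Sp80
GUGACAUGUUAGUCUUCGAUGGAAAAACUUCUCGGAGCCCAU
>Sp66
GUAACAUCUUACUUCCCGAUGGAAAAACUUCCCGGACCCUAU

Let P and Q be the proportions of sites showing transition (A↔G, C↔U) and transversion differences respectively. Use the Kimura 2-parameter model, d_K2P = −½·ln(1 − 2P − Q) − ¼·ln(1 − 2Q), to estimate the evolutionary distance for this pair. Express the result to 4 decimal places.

0.2595

Differing sites — 3:G/A (Ti); 8:G/C (Tv); 12:G/C (Tv); 14:C/U (Ti); 15:U/C (Ti); 16:U/C (Ti); 32:U/C (Ti); 37:G/C (Tv); 40:C/U (Ti).
Of the 9 differences, 6 transitions and 3 transversions over 42 sites: P = 6/42 = 0.142857, Q = 3/42 = 0.071429.
d = −0.5·ln(0.642857) − 0.25·ln(0.857142) = −0.5·(-0.441833) − 0.25·(-0.154152) = 0.2595.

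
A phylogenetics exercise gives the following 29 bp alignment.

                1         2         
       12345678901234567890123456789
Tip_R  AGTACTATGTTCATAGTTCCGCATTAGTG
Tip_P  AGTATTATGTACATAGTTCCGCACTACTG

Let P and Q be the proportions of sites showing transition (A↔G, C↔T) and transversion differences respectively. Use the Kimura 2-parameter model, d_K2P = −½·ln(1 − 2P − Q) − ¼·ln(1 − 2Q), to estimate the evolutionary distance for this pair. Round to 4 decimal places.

Mismatches occur at site 5 (C↔T, transition), site 11 (T↔A, transversion), site 24 (T↔C, transition), site 27 (G↔C, transversion).
Of the 4 differences, 2 transitions and 2 transversions over 29 sites: P = 2/29 = 0.068966, Q = 2/29 = 0.068966.
d = −0.5·ln(0.793102) − 0.25·ln(0.862068) = −0.5·(-0.231803) − 0.25·(-0.148421) = 0.1530.

0.1530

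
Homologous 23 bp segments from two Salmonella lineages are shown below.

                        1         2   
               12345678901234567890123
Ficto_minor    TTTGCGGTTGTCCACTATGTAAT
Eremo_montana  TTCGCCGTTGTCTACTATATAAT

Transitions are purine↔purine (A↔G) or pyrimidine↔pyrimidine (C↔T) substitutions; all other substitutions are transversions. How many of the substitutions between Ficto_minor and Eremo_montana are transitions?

3

The sequences differ at positions 3 (T/C, transition), 6 (G/C, transversion), 13 (C/T, transition), 19 (G/A, transition).
Of the 4 differences, 3 transitions and 1 transversion, so the answer is 3.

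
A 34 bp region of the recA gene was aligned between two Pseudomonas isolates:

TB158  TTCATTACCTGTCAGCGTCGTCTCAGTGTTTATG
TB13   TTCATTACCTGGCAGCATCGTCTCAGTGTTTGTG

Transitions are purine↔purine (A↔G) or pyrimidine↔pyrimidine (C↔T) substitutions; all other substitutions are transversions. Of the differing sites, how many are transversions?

1

The sequences differ at positions 12 (T/G, transversion), 17 (G/A, transition), 32 (A/G, transition).
Of the 3 differences, 2 transitions and 1 transversion, so the answer is 1.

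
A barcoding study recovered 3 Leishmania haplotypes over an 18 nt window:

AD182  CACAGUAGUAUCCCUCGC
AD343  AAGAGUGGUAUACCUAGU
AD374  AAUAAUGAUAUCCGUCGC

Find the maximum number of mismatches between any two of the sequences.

7

Pairwise Hamming distances:
  AD182 vs AD343: 6
  AD182 vs AD374: 6
  AD343 vs AD374: 7
The largest is 7, between AD343 and AD374.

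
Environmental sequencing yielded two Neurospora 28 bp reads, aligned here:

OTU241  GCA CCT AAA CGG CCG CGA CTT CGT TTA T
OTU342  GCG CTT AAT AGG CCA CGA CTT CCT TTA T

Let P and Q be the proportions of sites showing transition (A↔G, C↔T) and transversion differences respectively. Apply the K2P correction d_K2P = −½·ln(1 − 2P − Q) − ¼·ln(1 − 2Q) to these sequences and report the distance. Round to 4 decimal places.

0.2542

Mismatches occur at site 3 (A↔G, transition), site 5 (C↔T, transition), site 9 (A↔T, transversion), site 10 (C↔A, transversion), site 15 (G↔A, transition), site 23 (G↔C, transversion).
Of the 6 differences, 3 transitions and 3 transversions over 28 sites: P = 3/28 = 0.107143, Q = 3/28 = 0.107143.
d = −0.5·ln(0.678571) − 0.25·ln(0.785714) = −0.5·(-0.387766) − 0.25·(-0.241162) = 0.2542.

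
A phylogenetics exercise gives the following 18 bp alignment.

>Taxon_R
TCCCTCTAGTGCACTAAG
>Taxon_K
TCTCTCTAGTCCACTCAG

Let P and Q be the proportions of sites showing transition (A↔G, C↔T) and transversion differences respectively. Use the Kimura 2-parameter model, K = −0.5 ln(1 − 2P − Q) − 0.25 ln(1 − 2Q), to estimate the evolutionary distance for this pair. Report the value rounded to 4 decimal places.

Differing sites — 3:C/T (Ti); 11:G/C (Tv); 16:A/C (Tv).
Of the 3 differences, 1 transition and 2 transversions over 18 sites: P = 1/18 = 0.055556, Q = 2/18 = 0.111111.
d = −0.5·ln(0.777777) − 0.25·ln(0.777778) = −0.5·(-0.251315) − 0.25·(-0.251314) = 0.1885.

0.1885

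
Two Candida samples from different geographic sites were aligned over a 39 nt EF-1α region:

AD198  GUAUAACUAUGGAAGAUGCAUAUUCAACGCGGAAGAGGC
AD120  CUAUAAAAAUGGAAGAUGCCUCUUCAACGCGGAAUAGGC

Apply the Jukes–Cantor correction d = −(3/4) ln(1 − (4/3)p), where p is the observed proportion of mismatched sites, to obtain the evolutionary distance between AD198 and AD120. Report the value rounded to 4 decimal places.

0.1722

The sequences differ at positions 1 (G/C), 7 (C/A), 8 (U/A), 20 (A/C), 22 (A/C), 35 (G/U).
p = 6/39 = 0.153846.
d = −0.75 · ln(1 − (4/3)·0.153846) = −0.75 · ln(0.794872) = −0.75 · (-0.229574) = 0.1722.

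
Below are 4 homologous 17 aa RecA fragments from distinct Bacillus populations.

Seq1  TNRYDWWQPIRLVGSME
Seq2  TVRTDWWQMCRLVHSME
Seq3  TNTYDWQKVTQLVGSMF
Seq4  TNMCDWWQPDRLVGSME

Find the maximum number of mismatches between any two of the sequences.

Pairwise Hamming distances:
  Seq1 vs Seq2: 5
  Seq1 vs Seq3: 7
  Seq1 vs Seq4: 3
  Seq2 vs Seq3: 10
  Seq2 vs Seq4: 6
  Seq3 vs Seq4: 8
The largest is 10, between Seq2 and Seq3.

10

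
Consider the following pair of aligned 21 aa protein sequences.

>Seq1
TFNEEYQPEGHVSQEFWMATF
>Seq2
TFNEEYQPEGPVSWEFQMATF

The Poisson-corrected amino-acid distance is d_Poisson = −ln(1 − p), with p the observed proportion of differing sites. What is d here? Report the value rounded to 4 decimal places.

The sequences differ at positions 11 (H/P), 14 (Q/W), 17 (W/Q).
p = 3/21 = 0.142857.
d = −ln(1 − 0.142857) = −ln(0.857143) = 0.1542.

0.1542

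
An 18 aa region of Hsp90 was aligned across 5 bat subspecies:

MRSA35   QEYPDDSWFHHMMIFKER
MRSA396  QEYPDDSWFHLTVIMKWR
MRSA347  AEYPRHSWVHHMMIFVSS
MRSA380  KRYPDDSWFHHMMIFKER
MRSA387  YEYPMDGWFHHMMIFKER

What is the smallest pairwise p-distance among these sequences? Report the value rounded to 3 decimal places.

Pairwise Hamming distances:
  MRSA35 vs MRSA396: 5
  MRSA35 vs MRSA347: 7
  MRSA35 vs MRSA380: 2
  MRSA35 vs MRSA387: 3
  MRSA396 vs MRSA347: 11
  MRSA396 vs MRSA380: 7
  MRSA396 vs MRSA387: 8
  MRSA347 vs MRSA380: 8
  MRSA347 vs MRSA387: 8
  MRSA380 vs MRSA387: 4
The smallest is 2 mismatches, between MRSA35 and MRSA380; p = 2/18 = 0.111.

0.111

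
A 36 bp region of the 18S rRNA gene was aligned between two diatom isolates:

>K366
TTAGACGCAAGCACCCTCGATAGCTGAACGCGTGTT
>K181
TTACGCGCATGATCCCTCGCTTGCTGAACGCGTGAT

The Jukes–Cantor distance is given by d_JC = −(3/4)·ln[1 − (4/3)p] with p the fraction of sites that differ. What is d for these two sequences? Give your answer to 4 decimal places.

The sequences differ at positions 4 (G/C), 5 (A/G), 10 (A/T), 12 (C/A), 13 (A/T), 20 (A/C), 22 (A/T), 35 (T/A).
p = 8/36 = 0.222222.
d = −0.75 · ln(1 − (4/3)·0.222222) = −0.75 · ln(0.703704) = −0.75 · (-0.351397) = 0.2635.

0.2635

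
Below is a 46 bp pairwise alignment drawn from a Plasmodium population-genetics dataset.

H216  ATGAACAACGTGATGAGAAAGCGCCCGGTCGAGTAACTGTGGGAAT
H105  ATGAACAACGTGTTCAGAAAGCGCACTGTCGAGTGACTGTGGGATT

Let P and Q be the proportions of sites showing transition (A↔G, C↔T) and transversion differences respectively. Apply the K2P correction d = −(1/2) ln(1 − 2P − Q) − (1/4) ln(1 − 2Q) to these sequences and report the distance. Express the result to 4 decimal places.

0.1438

The sequences differ at positions 13 (A/T, transversion), 15 (G/C, transversion), 25 (C/A, transversion), 27 (G/T, transversion), 35 (A/G, transition), 45 (A/T, transversion).
Of the 6 differences, 1 transition and 5 transversions over 46 sites: P = 1/46 = 0.021739, Q = 5/46 = 0.108696.
d = −0.5·ln(0.847826) − 0.25·ln(0.782608) = −0.5·(-0.165080) − 0.25·(-0.245123) = 0.1438.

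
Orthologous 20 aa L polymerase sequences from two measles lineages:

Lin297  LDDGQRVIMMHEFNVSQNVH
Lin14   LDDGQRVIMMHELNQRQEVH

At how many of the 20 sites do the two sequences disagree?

4

Mismatches occur at site 13 (F→L), site 15 (V→Q), site 16 (S→R), site 18 (N→E).
That gives 4 mismatches out of 20 aligned sites, so the Hamming distance is 4.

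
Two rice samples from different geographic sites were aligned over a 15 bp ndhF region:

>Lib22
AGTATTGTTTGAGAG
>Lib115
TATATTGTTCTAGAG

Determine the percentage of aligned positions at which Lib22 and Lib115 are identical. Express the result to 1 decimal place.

73.3%

The sequences differ at positions 1 (A/T), 2 (G/A), 10 (T/C), 11 (G/T).
11 of the 15 sites match, so the percent identity is 11/15 × 100 = 73.3%.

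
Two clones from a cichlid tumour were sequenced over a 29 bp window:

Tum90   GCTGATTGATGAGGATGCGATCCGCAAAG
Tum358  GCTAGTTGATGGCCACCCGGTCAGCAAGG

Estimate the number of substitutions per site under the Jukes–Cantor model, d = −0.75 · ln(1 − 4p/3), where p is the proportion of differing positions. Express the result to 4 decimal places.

0.4618

Differing sites — 4:G/A; 5:A/G; 12:A/G; 13:G/C; 14:G/C; 16:T/C; 17:G/C; 20:A/G; 23:C/A; 28:A/G.
p = 10/29 = 0.344828.
d = −0.75 · ln(1 − (4/3)·0.344828) = −0.75 · ln(0.540229) = −0.75 · (-0.615762) = 0.4618.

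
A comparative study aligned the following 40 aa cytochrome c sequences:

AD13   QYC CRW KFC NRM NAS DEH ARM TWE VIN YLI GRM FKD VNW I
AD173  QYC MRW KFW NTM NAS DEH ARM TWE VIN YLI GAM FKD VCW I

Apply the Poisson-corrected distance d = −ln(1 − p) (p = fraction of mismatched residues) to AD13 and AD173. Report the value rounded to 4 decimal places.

0.1335

Mismatches occur at site 4 (C↔M), site 9 (C↔W), site 11 (R↔T), site 32 (R↔A), site 38 (N↔C).
p = 5/40 = 0.125000.
d = −ln(1 − 0.125000) = −ln(0.875000) = 0.1335.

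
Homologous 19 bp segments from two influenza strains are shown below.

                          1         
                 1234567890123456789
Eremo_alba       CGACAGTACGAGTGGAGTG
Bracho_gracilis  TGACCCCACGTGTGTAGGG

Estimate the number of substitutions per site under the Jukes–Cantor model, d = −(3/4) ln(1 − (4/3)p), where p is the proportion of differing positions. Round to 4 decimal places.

The sequences differ at positions 1 (C/T), 5 (A/C), 6 (G/C), 7 (T/C), 11 (A/T), 15 (G/T), 18 (T/G).
p = 7/19 = 0.368421.
d = −0.75 · ln(1 − (4/3)·0.368421) = −0.75 · ln(0.508772) = −0.75 · (-0.675755) = 0.5068.

0.5068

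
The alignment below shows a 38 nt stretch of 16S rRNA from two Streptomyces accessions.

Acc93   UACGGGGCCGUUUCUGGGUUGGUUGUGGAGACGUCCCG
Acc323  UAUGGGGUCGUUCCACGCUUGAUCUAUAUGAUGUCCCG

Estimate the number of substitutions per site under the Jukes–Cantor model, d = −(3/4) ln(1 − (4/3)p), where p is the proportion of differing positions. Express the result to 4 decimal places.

Differing sites — 3:C/U; 8:C/U; 13:U/C; 15:U/A; 16:G/C; 18:G/C; 22:G/A; 24:U/C; 25:G/U; 26:U/A; 27:G/U; 28:G/A; 29:A/U; 32:C/U.
p = 14/38 = 0.368421.
d = −0.75 · ln(1 − (4/3)·0.368421) = −0.75 · ln(0.508772) = −0.75 · (-0.675755) = 0.5068.

0.5068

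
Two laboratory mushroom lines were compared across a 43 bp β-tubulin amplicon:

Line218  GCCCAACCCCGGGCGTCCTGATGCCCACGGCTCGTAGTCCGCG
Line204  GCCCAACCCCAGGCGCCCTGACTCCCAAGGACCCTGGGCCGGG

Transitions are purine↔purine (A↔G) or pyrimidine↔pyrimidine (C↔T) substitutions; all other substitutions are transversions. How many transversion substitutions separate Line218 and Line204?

6

The sequences differ at positions 11 (G/A, transition), 16 (T/C, transition), 22 (T/C, transition), 23 (G/T, transversion), 28 (C/A, transversion), 31 (C/A, transversion), 32 (T/C, transition), 34 (G/C, transversion), 36 (A/G, transition), 38 (T/G, transversion), 42 (C/G, transversion).
Of the 11 differences, 5 transitions and 6 transversions, so the answer is 6.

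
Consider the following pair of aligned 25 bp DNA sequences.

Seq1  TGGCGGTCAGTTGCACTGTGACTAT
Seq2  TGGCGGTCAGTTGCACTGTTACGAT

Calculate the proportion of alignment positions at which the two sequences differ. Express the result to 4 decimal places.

0.0800

Differing sites — 20:G/T; 23:T/G.
There are 2 differences over 25 sites, so p = 2/25 = 0.0800.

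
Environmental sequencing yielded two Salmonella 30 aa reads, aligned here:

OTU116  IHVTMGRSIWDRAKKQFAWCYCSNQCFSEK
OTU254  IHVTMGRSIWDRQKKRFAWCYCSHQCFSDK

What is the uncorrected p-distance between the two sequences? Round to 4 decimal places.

0.1333

Mismatches occur at site 13 (A↔Q), site 16 (Q↔R), site 24 (N↔H), site 29 (E↔D).
There are 4 differences over 30 sites, so p = 4/30 = 0.1333.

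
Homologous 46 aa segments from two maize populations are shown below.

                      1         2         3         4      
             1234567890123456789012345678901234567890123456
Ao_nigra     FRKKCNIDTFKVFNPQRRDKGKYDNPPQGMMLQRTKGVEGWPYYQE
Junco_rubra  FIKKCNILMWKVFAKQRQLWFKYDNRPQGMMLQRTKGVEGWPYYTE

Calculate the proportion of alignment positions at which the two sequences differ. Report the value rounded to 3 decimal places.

Differing sites — 2:R/I; 8:D/L; 9:T/M; 10:F/W; 14:N/A; 15:P/K; 18:R/Q; 19:D/L; 20:K/W; 21:G/F; 26:P/R; 45:Q/T.
There are 12 differences over 46 sites, so p = 12/46 = 0.261.

0.261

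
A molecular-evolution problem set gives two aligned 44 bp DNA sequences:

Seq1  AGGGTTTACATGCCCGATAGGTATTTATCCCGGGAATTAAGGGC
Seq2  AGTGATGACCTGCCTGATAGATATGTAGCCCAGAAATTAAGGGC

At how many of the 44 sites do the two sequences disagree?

10

The sequences differ at positions 3 (G/T), 5 (T/A), 7 (T/G), 10 (A/C), 15 (C/T), 21 (G/A), 25 (T/G), 28 (T/G), 32 (G/A), 34 (G/A).
That gives 10 mismatches out of 44 aligned sites, so the Hamming distance is 10.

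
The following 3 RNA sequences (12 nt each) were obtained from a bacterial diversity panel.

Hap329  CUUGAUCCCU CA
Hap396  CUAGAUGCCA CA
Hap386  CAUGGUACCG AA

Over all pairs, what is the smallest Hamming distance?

Pairwise Hamming distances:
  Hap329 vs Hap396: 3
  Hap329 vs Hap386: 5
  Hap396 vs Hap386: 6
The smallest is 3, between Hap329 and Hap396.

3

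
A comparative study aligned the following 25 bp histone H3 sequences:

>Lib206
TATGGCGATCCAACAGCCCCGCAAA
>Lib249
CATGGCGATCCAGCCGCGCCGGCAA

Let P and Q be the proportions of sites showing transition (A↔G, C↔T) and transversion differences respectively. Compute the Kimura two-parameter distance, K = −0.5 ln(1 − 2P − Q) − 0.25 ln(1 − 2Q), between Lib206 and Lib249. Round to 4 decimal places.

Mismatches occur at site 1 (T/C, transition), site 13 (A/G, transition), site 15 (A/C, transversion), site 18 (C/G, transversion), site 22 (C/G, transversion), site 23 (A/C, transversion).
Of the 6 differences, 2 transitions and 4 transversions over 25 sites: P = 2/25 = 0.080000, Q = 4/25 = 0.160000.
d = −0.5·ln(0.680000) − 0.25·ln(0.680000) = −0.5·(-0.385662) − 0.25·(-0.385662) = 0.2892.

0.2892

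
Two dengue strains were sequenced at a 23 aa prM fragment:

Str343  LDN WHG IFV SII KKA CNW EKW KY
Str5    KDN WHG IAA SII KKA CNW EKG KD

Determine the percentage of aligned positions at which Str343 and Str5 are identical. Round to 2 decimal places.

The sequences differ at positions 1 (L/K), 8 (F/A), 9 (V/A), 21 (W/G), 23 (Y/D).
18 of the 23 sites match, so the percent identity is 18/23 × 100 = 78.26%.

78.26%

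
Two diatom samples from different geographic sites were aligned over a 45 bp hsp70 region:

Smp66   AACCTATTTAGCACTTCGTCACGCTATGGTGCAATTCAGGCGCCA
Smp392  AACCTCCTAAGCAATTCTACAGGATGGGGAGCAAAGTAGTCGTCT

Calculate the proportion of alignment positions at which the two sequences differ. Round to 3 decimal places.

0.378

The sequences differ at positions 6 (A/C), 7 (T/C), 9 (T/A), 14 (C/A), 18 (G/T), 19 (T/A), 22 (C/G), 24 (C/A), 26 (A/G), 27 (T/G), 30 (T/A), 35 (T/A), 36 (T/G), 37 (C/T), 40 (G/T), 43 (C/T), 45 (A/T).
There are 17 differences over 45 sites, so p = 17/45 = 0.378.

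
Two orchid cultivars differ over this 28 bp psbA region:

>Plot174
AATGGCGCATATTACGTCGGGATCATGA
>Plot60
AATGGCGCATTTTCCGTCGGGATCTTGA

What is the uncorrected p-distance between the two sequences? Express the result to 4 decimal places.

Differing sites — 11:A/T; 14:A/C; 25:A/T.
There are 3 differences over 28 sites, so p = 3/28 = 0.1071.

0.1071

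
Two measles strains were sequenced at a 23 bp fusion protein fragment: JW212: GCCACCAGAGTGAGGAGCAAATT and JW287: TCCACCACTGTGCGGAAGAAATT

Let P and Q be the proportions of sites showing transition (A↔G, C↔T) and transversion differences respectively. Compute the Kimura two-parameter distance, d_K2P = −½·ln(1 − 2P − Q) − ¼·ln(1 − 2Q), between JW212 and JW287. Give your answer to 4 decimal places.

The sequences differ at positions 1 (G/T, transversion), 8 (G/C, transversion), 9 (A/T, transversion), 13 (A/C, transversion), 17 (G/A, transition), 18 (C/G, transversion).
Of the 6 differences, 1 transition and 5 transversions over 23 sites: P = 1/23 = 0.043478, Q = 5/23 = 0.217391.
d = −0.5·ln(0.695653) − 0.25·ln(0.565218) = −0.5·(-0.362904) − 0.25·(-0.570544) = 0.3241.

0.3241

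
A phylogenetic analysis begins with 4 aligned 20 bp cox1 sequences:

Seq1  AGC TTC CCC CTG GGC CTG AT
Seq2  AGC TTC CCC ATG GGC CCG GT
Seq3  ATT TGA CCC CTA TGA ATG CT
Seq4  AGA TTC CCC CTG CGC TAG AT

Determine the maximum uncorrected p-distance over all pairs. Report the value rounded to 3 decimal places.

Pairwise Hamming distances:
  Seq1 vs Seq2: 3
  Seq1 vs Seq3: 9
  Seq1 vs Seq4: 4
  Seq2 vs Seq3: 11
  Seq2 vs Seq4: 6
  Seq3 vs Seq4: 10
The largest is 11 mismatches, between Seq2 and Seq3; p = 11/20 = 0.550.

0.550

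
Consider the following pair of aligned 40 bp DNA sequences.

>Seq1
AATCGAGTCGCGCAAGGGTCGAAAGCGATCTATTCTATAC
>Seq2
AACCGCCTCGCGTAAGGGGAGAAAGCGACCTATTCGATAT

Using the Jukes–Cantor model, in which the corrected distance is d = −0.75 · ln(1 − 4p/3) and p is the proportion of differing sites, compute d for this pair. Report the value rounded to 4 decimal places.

0.2675

Differing sites — 3:T/C; 6:A/C; 7:G/C; 13:C/T; 19:T/G; 20:C/A; 29:T/C; 36:T/G; 40:C/T.
p = 9/40 = 0.225000.
d = −0.75 · ln(1 − (4/3)·0.225000) = −0.75 · ln(0.700000) = −0.75 · (-0.356675) = 0.2675.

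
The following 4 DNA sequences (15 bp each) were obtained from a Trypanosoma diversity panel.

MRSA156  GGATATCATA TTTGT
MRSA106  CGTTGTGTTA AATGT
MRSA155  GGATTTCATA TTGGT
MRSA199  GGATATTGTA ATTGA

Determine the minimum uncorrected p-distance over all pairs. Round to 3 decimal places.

0.133

Pairwise Hamming distances:
  MRSA156 vs MRSA106: 7
  MRSA156 vs MRSA155: 2
  MRSA156 vs MRSA199: 4
  MRSA106 vs MRSA155: 8
  MRSA106 vs MRSA199: 7
  MRSA155 vs MRSA199: 6
The smallest is 2 mismatches, between MRSA156 and MRSA155; p = 2/15 = 0.133.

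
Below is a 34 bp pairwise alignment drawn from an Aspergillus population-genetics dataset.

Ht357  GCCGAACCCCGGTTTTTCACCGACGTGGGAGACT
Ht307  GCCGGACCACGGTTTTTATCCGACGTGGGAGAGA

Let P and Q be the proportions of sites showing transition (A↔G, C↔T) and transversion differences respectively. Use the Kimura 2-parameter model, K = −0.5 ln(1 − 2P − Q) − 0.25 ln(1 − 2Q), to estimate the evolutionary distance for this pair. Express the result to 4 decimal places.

Mismatches occur at site 5 (A→G, transition), site 9 (C→A, transversion), site 18 (C→A, transversion), site 19 (A→T, transversion), site 33 (C→G, transversion), site 34 (T→A, transversion).
Of the 6 differences, 1 transition and 5 transversions over 34 sites: P = 1/34 = 0.029412, Q = 5/34 = 0.147059.
d = −0.5·ln(0.794117) − 0.25·ln(0.705882) = −0.5·(-0.230524) − 0.25·(-0.348307) = 0.2023.

0.2023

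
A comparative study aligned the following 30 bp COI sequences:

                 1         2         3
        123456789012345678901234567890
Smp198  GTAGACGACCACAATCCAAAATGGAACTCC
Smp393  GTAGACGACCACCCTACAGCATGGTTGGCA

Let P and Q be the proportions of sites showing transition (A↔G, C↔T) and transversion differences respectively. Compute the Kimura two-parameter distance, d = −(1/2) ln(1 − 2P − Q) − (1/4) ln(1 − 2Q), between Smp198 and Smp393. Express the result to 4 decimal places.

Mismatches occur at site 13 (A/C, transversion), site 14 (A/C, transversion), site 16 (C/A, transversion), site 19 (A/G, transition), site 20 (A/C, transversion), site 25 (A/T, transversion), site 26 (A/T, transversion), site 27 (C/G, transversion), site 28 (T/G, transversion), site 30 (C/A, transversion).
Of the 10 differences, 1 transition and 9 transversions over 30 sites: P = 1/30 = 0.033333, Q = 9/30 = 0.300000.
d = −0.5·ln(0.633334) − 0.25·ln(0.400000) = −0.5·(-0.456757) − 0.25·(-0.916291) = 0.4575.

0.4575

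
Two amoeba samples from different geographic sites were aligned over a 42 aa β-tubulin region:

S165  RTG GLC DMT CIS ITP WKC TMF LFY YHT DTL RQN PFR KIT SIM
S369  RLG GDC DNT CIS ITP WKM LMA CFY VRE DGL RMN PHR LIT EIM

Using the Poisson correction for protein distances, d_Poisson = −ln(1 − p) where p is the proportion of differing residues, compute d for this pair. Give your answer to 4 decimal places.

Differing sites — 2:T/L; 5:L/D; 8:M/N; 18:C/M; 19:T/L; 21:F/A; 22:L/C; 25:Y/V; 26:H/R; 27:T/E; 29:T/G; 32:Q/M; 35:F/H; 37:K/L; 40:S/E.
p = 15/42 = 0.357143.
d = −ln(1 − 0.357143) = −ln(0.642857) = 0.4418.

0.4418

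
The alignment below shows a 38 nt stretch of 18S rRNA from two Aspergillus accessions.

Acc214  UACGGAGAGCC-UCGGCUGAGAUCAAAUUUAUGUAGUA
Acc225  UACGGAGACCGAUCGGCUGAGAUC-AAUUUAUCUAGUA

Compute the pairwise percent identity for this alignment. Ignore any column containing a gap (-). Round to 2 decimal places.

Excluding the 2 gap columns leaves 36 comparable sites.
Differing sites — 9:G/C; 11:C/G; 33:G/C.
33 of the 36 comparable sites match, so the percent identity is 33/36 × 100 = 91.67%.

91.67%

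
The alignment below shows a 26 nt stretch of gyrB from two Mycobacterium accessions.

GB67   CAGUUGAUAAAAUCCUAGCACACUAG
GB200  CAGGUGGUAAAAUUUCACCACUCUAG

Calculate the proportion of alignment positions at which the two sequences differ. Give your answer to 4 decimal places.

Mismatches occur at site 4 (U↔G), site 7 (A↔G), site 14 (C↔U), site 15 (C↔U), site 16 (U↔C), site 18 (G↔C), site 22 (A↔U).
There are 7 differences over 26 sites, so p = 7/26 = 0.2692.

0.2692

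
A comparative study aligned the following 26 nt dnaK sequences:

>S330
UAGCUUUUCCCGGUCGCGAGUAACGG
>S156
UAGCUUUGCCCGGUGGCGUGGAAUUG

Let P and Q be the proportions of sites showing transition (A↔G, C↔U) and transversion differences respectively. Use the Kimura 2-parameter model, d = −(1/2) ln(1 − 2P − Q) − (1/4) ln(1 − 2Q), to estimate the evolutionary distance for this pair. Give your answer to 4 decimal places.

The sequences differ at positions 8 (U/G, transversion), 15 (C/G, transversion), 19 (A/U, transversion), 21 (U/G, transversion), 24 (C/U, transition), 25 (G/U, transversion).
Of the 6 differences, 1 transition and 5 transversions over 26 sites: P = 1/26 = 0.038462, Q = 5/26 = 0.192308.
d = −0.5·ln(0.730768) − 0.25·ln(0.615384) = −0.5·(-0.313659) − 0.25·(-0.485509) = 0.2782.

0.2782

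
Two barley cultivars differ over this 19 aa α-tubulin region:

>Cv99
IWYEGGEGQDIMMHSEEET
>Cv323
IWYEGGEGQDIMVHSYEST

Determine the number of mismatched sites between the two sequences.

3

The sequences differ at positions 13 (M/V), 16 (E/Y), 18 (E/S).
That gives 3 mismatches out of 19 aligned sites, so the Hamming distance is 3.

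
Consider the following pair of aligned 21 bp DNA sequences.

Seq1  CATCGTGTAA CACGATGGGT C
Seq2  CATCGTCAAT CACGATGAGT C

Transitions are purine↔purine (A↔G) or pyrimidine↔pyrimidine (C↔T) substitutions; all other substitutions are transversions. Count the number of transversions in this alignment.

Differing sites — 7:G/C (Tv); 8:T/A (Tv); 10:A/T (Tv); 18:G/A (Ti).
Of the 4 differences, 1 transition and 3 transversions, so the answer is 3.

3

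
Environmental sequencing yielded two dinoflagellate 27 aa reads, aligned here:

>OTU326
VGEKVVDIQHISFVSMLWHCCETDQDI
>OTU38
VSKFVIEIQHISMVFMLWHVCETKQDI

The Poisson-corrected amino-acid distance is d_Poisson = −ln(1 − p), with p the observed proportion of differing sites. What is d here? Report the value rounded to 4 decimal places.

Differing sites — 2:G/S; 3:E/K; 4:K/F; 6:V/I; 7:D/E; 13:F/M; 15:S/F; 20:C/V; 24:D/K.
p = 9/27 = 0.333333.
d = −ln(1 − 0.333333) = −ln(0.666667) = 0.4055.

0.4055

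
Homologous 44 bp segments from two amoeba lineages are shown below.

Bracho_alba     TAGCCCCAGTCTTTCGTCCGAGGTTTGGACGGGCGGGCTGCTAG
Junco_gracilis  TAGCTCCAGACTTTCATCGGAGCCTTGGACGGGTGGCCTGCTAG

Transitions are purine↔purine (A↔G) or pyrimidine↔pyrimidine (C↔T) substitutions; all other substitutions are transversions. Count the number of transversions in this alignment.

4

The sequences differ at positions 5 (C/T, transition), 10 (T/A, transversion), 16 (G/A, transition), 19 (C/G, transversion), 23 (G/C, transversion), 24 (T/C, transition), 34 (C/T, transition), 37 (G/C, transversion).
Of the 8 differences, 4 transitions and 4 transversions, so the answer is 4.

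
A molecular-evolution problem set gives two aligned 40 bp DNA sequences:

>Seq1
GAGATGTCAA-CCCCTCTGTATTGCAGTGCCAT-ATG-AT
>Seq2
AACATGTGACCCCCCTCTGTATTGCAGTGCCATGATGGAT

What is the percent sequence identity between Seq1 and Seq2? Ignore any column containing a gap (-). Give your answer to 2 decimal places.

Excluding the 3 gap columns leaves 37 comparable sites.
The sequences differ at positions 1 (G/A), 3 (G/C), 8 (C/G), 10 (A/C).
33 of the 37 comparable sites match, so the percent identity is 33/37 × 100 = 89.19%.

89.19%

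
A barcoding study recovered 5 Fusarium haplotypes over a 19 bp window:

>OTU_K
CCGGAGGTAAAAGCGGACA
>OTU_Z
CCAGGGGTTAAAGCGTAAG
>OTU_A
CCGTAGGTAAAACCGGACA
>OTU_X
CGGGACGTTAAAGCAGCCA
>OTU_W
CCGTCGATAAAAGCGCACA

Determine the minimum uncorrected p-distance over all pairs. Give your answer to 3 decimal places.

0.105

Pairwise Hamming distances:
  OTU_K vs OTU_Z: 6
  OTU_K vs OTU_A: 2
  OTU_K vs OTU_X: 5
  OTU_K vs OTU_W: 4
  OTU_Z vs OTU_A: 8
  OTU_Z vs OTU_X: 9
  OTU_Z vs OTU_W: 8
  OTU_A vs OTU_X: 7
  OTU_A vs OTU_W: 4
  OTU_X vs OTU_W: 9
The smallest is 2 mismatches, between OTU_K and OTU_A; p = 2/19 = 0.105.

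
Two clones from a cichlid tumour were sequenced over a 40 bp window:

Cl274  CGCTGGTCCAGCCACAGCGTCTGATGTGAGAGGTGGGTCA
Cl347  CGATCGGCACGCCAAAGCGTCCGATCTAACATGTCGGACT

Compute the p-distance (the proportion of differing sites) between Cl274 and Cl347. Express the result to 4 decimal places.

0.3500

Mismatches occur at site 3 (C/A), site 5 (G/C), site 7 (T/G), site 9 (C/A), site 10 (A/C), site 15 (C/A), site 22 (T/C), site 26 (G/C), site 28 (G/A), site 30 (G/C), site 32 (G/T), site 35 (G/C), site 38 (T/A), site 40 (A/T).
There are 14 differences over 40 sites, so p = 14/40 = 0.3500.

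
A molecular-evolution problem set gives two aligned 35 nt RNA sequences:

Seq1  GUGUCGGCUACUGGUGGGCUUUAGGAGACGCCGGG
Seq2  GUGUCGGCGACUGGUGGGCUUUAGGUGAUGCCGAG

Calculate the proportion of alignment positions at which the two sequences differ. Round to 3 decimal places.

The sequences differ at positions 9 (U/G), 26 (A/U), 29 (C/U), 34 (G/A).
There are 4 differences over 35 sites, so p = 4/35 = 0.114.

0.114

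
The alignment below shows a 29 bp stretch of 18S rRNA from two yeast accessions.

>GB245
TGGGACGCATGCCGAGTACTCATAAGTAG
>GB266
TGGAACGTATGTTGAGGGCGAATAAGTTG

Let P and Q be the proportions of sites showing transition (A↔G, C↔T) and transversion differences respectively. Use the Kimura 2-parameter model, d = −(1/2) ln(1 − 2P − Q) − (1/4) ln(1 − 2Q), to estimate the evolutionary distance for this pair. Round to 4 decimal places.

Mismatches occur at site 4 (G/A, transition), site 8 (C/T, transition), site 12 (C/T, transition), site 13 (C/T, transition), site 17 (T/G, transversion), site 18 (A/G, transition), site 20 (T/G, transversion), site 21 (C/A, transversion), site 28 (A/T, transversion).
Of the 9 differences, 5 transitions and 4 transversions over 29 sites: P = 5/29 = 0.172414, Q = 4/29 = 0.137931.
d = −0.5·ln(0.517241) − 0.25·ln(0.724138) = −0.5·(-0.659246) − 0.25·(-0.322773) = 0.4103.

0.4103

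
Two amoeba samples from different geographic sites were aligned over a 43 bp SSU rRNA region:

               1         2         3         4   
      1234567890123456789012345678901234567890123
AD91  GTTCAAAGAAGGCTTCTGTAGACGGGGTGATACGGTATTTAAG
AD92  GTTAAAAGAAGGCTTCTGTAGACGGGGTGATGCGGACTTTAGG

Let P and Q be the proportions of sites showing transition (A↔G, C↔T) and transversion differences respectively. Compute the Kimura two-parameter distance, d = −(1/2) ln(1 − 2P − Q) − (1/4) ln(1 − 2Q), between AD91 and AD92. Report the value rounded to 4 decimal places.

Differing sites — 4:C/A (Tv); 32:A/G (Ti); 36:T/A (Tv); 37:A/C (Tv); 42:A/G (Ti).
Of the 5 differences, 2 transitions and 3 transversions over 43 sites: P = 2/43 = 0.046512, Q = 3/43 = 0.069767.
d = −0.5·ln(0.837209) − 0.25·ln(0.860466) = −0.5·(-0.177682) − 0.25·(-0.150281) = 0.1264.

0.1264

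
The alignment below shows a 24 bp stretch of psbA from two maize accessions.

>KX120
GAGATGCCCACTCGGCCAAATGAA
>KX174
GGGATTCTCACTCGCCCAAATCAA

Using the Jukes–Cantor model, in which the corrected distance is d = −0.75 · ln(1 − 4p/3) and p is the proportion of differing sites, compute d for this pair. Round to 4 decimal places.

Differing sites — 2:A/G; 6:G/T; 8:C/T; 15:G/C; 22:G/C.
p = 5/24 = 0.208333.
d = −0.75 · ln(1 − (4/3)·0.208333) = −0.75 · ln(0.722223) = −0.75 · (-0.325421) = 0.2441.

0.2441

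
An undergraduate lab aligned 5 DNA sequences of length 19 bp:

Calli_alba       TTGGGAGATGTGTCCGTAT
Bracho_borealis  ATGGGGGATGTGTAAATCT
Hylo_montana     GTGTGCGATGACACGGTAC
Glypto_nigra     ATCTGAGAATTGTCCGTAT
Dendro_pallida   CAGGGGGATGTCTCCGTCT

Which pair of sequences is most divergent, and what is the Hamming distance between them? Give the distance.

11

Pairwise Hamming distances:
  Calli_alba vs Bracho_borealis: 6
  Calli_alba vs Hylo_montana: 8
  Calli_alba vs Glypto_nigra: 5
  Calli_alba vs Dendro_pallida: 5
  Bracho_borealis vs Hylo_montana: 11
  Bracho_borealis vs Glypto_nigra: 9
  Bracho_borealis vs Dendro_pallida: 6
  Hylo_montana vs Glypto_nigra: 10
  Hylo_montana vs Dendro_pallida: 9
  Glypto_nigra vs Dendro_pallida: 9
The largest is 11, between Bracho_borealis and Hylo_montana.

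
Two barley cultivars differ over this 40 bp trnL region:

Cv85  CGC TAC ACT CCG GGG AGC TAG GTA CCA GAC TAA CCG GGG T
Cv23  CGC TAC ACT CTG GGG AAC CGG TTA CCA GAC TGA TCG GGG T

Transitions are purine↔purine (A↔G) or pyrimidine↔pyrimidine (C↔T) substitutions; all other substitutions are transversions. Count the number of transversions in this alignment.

1

The sequences differ at positions 11 (C/T, transition), 17 (G/A, transition), 19 (T/C, transition), 20 (A/G, transition), 22 (G/T, transversion), 32 (A/G, transition), 34 (C/T, transition).
Of the 7 differences, 6 transitions and 1 transversion, so the answer is 1.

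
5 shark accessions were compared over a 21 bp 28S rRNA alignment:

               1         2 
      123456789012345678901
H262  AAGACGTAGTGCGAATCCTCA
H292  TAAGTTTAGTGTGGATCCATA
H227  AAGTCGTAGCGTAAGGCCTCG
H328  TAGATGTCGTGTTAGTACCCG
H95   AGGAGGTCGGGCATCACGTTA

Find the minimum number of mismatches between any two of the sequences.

Pairwise Hamming distances:
  H262 vs H292: 9
  H262 vs H227: 7
  H262 vs H328: 9
  H262 vs H95: 10
  H292 vs H227: 13
  H292 vs H328: 11
  H292 vs H95: 15
  H227 vs H328: 9
  H227 vs H95: 12
  H328 vs H95: 14
The smallest is 7, between H262 and H227.

7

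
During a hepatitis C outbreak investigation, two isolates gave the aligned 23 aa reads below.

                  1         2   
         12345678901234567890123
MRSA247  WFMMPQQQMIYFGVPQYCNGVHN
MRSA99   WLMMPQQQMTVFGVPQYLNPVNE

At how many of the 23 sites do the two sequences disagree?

Mismatches occur at site 2 (F→L), site 10 (I→T), site 11 (Y→V), site 18 (C→L), site 20 (G→P), site 22 (H→N), site 23 (N→E).
That gives 7 mismatches out of 23 aligned sites, so the Hamming distance is 7.

7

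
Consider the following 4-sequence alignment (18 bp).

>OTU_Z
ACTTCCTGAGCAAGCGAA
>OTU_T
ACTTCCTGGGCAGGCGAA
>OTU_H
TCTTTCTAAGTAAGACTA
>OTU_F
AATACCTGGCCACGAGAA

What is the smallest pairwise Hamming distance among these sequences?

Pairwise Hamming distances:
  OTU_Z vs OTU_T: 2
  OTU_Z vs OTU_H: 7
  OTU_Z vs OTU_F: 6
  OTU_T vs OTU_H: 9
  OTU_T vs OTU_F: 5
  OTU_H vs OTU_F: 11
The smallest is 2, between OTU_Z and OTU_T.

2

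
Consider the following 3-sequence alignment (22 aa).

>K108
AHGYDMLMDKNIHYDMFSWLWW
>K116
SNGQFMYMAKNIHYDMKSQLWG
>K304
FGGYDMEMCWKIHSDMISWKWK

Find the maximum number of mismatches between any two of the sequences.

13

Pairwise Hamming distances:
  K108 vs K116: 9
  K108 vs K304: 10
  K116 vs K304: 13
The largest is 13, between K116 and K304.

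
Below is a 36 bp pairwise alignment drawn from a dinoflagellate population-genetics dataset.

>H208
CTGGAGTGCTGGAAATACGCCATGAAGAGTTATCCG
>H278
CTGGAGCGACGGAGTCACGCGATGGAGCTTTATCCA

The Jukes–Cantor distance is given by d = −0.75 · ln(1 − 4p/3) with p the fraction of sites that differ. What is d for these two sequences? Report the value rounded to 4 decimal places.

Differing sites — 7:T/C; 9:C/A; 10:T/C; 14:A/G; 15:A/T; 16:T/C; 21:C/G; 25:A/G; 28:A/C; 29:G/T; 36:G/A.
p = 11/36 = 0.305556.
d = −0.75 · ln(1 − (4/3)·0.305556) = −0.75 · ln(0.592592) = −0.75 · (-0.523249) = 0.3924.

0.3924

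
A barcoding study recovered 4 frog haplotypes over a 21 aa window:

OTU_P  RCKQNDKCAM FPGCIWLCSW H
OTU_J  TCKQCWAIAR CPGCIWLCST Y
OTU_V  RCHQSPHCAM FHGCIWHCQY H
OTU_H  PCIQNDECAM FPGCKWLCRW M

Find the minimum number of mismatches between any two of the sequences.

Pairwise Hamming distances:
  OTU_P vs OTU_J: 9
  OTU_P vs OTU_V: 8
  OTU_P vs OTU_H: 6
  OTU_J vs OTU_V: 13
  OTU_J vs OTU_H: 12
  OTU_V vs OTU_H: 11
The smallest is 6, between OTU_P and OTU_H.

6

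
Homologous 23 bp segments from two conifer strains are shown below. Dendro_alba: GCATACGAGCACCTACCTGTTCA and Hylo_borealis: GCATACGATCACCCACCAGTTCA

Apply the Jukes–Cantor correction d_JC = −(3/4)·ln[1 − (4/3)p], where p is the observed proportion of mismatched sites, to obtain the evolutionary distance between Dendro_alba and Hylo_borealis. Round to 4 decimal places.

0.1433

The sequences differ at positions 9 (G/T), 14 (T/C), 18 (T/A).
p = 3/23 = 0.130435.
d = −0.75 · ln(1 − (4/3)·0.130435) = −0.75 · ln(0.826087) = −0.75 · (-0.191055) = 0.1433.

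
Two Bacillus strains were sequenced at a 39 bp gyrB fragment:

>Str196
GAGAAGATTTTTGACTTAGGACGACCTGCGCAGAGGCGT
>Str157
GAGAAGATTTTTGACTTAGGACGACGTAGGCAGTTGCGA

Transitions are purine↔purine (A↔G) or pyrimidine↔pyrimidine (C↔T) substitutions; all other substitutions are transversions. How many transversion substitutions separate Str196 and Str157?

5

Differing sites — 26:C/G (Tv); 28:G/A (Ti); 29:C/G (Tv); 34:A/T (Tv); 35:G/T (Tv); 39:T/A (Tv).
Of the 6 differences, 1 transition and 5 transversions, so the answer is 5.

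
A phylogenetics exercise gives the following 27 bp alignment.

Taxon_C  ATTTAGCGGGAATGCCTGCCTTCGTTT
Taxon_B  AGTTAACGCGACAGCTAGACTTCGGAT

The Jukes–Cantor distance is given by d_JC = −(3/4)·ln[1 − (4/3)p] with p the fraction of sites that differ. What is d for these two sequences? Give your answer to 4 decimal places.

0.5107

The sequences differ at positions 2 (T/G), 6 (G/A), 9 (G/C), 12 (A/C), 13 (T/A), 16 (C/T), 17 (T/A), 19 (C/A), 25 (T/G), 26 (T/A).
p = 10/27 = 0.370370.
d = −0.75 · ln(1 − (4/3)·0.370370) = −0.75 · ln(0.506173) = −0.75 · (-0.680877) = 0.5107.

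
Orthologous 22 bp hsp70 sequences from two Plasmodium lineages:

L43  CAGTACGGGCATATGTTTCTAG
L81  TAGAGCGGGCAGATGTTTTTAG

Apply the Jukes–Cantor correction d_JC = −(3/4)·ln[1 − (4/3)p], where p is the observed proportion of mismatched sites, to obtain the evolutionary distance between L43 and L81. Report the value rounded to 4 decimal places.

0.2708

Differing sites — 1:C/T; 4:T/A; 5:A/G; 12:T/G; 19:C/T.
p = 5/22 = 0.227273.
d = −0.75 · ln(1 − (4/3)·0.227273) = −0.75 · ln(0.696969) = −0.75 · (-0.361014) = 0.2708.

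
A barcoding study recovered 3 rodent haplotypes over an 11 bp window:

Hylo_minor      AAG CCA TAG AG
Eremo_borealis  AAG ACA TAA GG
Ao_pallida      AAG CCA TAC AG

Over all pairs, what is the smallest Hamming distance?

1

Pairwise Hamming distances:
  Hylo_minor vs Eremo_borealis: 3
  Hylo_minor vs Ao_pallida: 1
  Eremo_borealis vs Ao_pallida: 3
The smallest is 1, between Hylo_minor and Ao_pallida.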